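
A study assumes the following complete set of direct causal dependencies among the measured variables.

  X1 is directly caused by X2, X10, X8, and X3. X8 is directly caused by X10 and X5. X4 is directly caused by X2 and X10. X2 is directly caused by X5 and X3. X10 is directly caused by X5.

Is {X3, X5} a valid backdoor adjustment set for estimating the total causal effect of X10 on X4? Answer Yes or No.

Yes

Backdoor paths from X10 to X4 (paths whose first edge points into X10):
  P1: X10 <- X5 -> X2 -> X4
  P2: X10 <- X5 -> X8 -> X1 <- X3 -> X2 -> X4
  P3: X10 <- X5 -> X8 -> X1 <- X2 -> X4
Condition 1 (no descendant of X10 in the set): holds — descendants of X10 are {X1, X4, X8}; none are in {X3, X5}.
Condition 2 (every backdoor path blocked by {X3, X5}):
  P1: blocked at fork node X5 ∈ conditioning set.
  P2: blocked at fork node X5 ∈ conditioning set.
  P3: blocked at fork node X5 ∈ conditioning set.
{X3, X5} satisfies the backdoor criterion.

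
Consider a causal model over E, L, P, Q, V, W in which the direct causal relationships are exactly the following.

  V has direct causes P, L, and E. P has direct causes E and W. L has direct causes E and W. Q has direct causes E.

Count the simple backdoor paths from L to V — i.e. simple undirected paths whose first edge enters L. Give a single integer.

A backdoor path from L to V is any simple undirected path whose first edge points into L (i.e. leaves L via a parent).
Parents of L: {E, W}.
Enumerating:
  P1: L <- E -> P -> V
  P2: L <- E -> V
  P3: L <- W -> P <- E -> V
  P4: L <- W -> P -> V
That exhausts the simple backdoor paths. Count: 4.

4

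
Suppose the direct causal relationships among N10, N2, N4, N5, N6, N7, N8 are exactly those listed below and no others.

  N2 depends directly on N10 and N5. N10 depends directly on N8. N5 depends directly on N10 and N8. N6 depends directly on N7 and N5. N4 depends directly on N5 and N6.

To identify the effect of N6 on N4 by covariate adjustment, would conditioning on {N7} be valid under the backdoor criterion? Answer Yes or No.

Backdoor paths from N6 to N4 (paths whose first edge points into N6):
  P1: N6 <- N5 -> N4
Condition 1 (no descendant of N6 in the set): holds — descendants of N6 are {N4}; none are in {N7}.
Condition 2 (every backdoor path blocked by {N7}):
  P1: open — no interior node is in the conditioning set.
{N7} does not satisfy the backdoor criterion.

No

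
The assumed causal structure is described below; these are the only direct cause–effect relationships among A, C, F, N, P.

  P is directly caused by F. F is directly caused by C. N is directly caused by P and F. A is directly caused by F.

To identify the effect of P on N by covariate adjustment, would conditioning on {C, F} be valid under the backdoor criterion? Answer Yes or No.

Yes

Backdoor paths from P to N (paths whose first edge points into P):
  P1: P <- F -> N
Condition 1 (no descendant of P in the set): holds — descendants of P are {N}; none are in {C, F}.
Condition 2 (every backdoor path blocked by {C, F}):
  P1: blocked at fork node F ∈ conditioning set.
{C, F} satisfies the backdoor criterion.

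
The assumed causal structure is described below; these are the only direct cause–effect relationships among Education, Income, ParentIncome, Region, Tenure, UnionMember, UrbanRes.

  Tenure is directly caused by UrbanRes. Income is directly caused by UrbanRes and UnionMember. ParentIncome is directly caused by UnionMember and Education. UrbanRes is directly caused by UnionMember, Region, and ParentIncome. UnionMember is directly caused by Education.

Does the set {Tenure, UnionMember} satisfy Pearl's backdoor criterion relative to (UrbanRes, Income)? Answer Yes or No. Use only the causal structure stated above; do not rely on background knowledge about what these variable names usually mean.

Backdoor paths from UrbanRes to Income (paths whose first edge points into UrbanRes):
  P1: UrbanRes <- UnionMember -> Income
  P2: UrbanRes <- ParentIncome <- Education -> UnionMember -> Income
  P3: UrbanRes <- ParentIncome <- UnionMember -> Income
Condition 1 (no descendant of UrbanRes in the set): FAILS — Tenure is a descendant of UrbanRes.
Condition 2 (every backdoor path blocked by {Tenure, UnionMember}):
  P1: blocked at fork node UnionMember ∈ conditioning set.
  P2: blocked at chain node UnionMember ∈ conditioning set.
  P3: blocked at fork node UnionMember ∈ conditioning set.
{Tenure, UnionMember} does not satisfy the backdoor criterion.

No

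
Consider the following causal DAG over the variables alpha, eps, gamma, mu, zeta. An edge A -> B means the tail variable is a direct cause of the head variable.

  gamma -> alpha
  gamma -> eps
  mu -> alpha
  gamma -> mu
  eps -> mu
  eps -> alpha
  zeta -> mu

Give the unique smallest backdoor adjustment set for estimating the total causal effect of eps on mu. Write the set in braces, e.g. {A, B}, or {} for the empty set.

Variables eligible for adjustment (non-descendants of eps, excluding eps and mu): {gamma, zeta}.
Backdoor paths from eps to mu:
  P1: eps <- gamma -> mu
  P2: eps <- gamma -> alpha <- mu
The empty set is not sufficient: P1 (eps <- gamma -> mu) has no collider blocking it and no conditioned non-collider, so it is open.
Try {gamma}:
  P1: blocked at fork node gamma ∈ conditioning set.
  P2: blocked at fork node gamma ∈ conditioning set.
{gamma} contains no descendant of eps and blocks every backdoor path.
No other singleton works — e.g. {zeta} leaves P1 open — so {gamma} is the unique smallest valid adjustment set.

{gamma}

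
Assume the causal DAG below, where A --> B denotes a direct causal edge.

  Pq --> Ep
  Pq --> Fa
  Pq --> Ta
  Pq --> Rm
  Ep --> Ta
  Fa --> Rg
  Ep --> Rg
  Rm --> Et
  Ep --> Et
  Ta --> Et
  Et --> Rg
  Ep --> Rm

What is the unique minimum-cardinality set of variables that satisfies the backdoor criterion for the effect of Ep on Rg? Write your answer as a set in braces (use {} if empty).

{Pq}

Variables eligible for adjustment (non-descendants of Ep, excluding Ep and Rg): {Fa, Pq}.
Backdoor paths from Ep to Rg:
  P1: Ep <- Pq -> Rm -> Et -> Rg
  P2: Ep <- Pq -> Ta -> Et -> Rg
  P3: Ep <- Pq -> Fa -> Rg
The empty set is not sufficient: P1 (Ep <- Pq -> Rm -> Et -> Rg) has no collider blocking it and no conditioned non-collider, so it is open.
Try {Pq}:
  P1: blocked at fork node Pq ∈ conditioning set.
  P2: blocked at fork node Pq ∈ conditioning set.
  P3: blocked at fork node Pq ∈ conditioning set.
{Pq} contains no descendant of Ep and blocks every backdoor path.
No other singleton works — e.g. {Fa} leaves P1 open — so {Pq} is the unique smallest valid adjustment set.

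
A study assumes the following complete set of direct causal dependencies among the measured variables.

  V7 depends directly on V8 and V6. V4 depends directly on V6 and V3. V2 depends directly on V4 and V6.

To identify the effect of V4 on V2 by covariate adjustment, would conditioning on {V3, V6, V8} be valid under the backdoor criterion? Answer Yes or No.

Yes

Backdoor paths from V4 to V2 (paths whose first edge points into V4):
  P1: V4 <- V6 -> V2
Condition 1 (no descendant of V4 in the set): holds — descendants of V4 are {V2}; none are in {V3, V6, V8}.
Condition 2 (every backdoor path blocked by {V3, V6, V8}):
  P1: blocked at fork node V6 ∈ conditioning set.
{V3, V6, V8} satisfies the backdoor criterion.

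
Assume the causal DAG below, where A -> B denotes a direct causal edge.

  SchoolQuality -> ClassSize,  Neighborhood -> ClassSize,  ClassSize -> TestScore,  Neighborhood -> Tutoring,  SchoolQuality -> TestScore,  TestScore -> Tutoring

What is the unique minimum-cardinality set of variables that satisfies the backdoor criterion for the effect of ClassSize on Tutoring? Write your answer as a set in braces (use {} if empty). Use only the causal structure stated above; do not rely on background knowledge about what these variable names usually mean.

{Neighborhood, SchoolQuality}

Variables eligible for adjustment (non-descendants of ClassSize, excluding ClassSize and Tutoring): {Neighborhood, SchoolQuality}.
Backdoor paths from ClassSize to Tutoring:
  P1: ClassSize <- Neighborhood -> Tutoring
  P2: ClassSize <- SchoolQuality -> TestScore -> Tutoring
The empty set is not sufficient: P1 (ClassSize <- Neighborhood -> Tutoring) has no collider blocking it and no conditioned non-collider, so it is open.
Try {Neighborhood, SchoolQuality}:
  P1: blocked at fork node Neighborhood ∈ conditioning set.
  P2: blocked at fork node SchoolQuality ∈ conditioning set.
{Neighborhood, SchoolQuality} contains no descendant of ClassSize and blocks every backdoor path.
Every element of {Neighborhood, SchoolQuality} is needed (dropping Neighborhood leaves P1 open; dropping SchoolQuality leaves P2 open), so no proper subset is valid.
Among all size-2 subsets of the eligible variables, only {Neighborhood, SchoolQuality} blocks every backdoor path, so it is the unique smallest valid adjustment set.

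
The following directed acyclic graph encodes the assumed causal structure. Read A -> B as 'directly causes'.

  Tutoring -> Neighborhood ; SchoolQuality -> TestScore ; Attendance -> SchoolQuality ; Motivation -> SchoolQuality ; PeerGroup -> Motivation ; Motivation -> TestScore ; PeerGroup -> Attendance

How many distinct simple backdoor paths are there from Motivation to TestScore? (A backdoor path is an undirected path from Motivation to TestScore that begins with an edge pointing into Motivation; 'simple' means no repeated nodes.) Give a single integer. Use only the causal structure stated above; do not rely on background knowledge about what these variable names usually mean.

A backdoor path from Motivation to TestScore is any simple undirected path whose first edge points into Motivation (i.e. leaves Motivation via a parent).
Parents of Motivation: {PeerGroup}.
Enumerating:
  P1: Motivation <- PeerGroup -> Attendance -> SchoolQuality -> TestScore
That exhausts the simple backdoor paths. Count: 1.

1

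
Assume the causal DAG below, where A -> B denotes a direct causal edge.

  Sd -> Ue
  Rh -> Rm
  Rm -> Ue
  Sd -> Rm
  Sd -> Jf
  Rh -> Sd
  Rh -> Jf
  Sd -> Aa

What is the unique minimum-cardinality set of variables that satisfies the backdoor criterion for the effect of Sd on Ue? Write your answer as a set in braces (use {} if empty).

{Rh}

Variables eligible for adjustment (non-descendants of Sd, excluding Sd and Ue): {Rh}.
Backdoor paths from Sd to Ue:
  P1: Sd <- Rh -> Rm -> Ue
The empty set is not sufficient: P1 (Sd <- Rh -> Rm -> Ue) has no collider blocking it and no conditioned non-collider, so it is open.
Try {Rh}:
  P1: blocked at fork node Rh ∈ conditioning set.
{Rh} contains no descendant of Sd and blocks every backdoor path.
{Rh} is the unique smallest valid adjustment set.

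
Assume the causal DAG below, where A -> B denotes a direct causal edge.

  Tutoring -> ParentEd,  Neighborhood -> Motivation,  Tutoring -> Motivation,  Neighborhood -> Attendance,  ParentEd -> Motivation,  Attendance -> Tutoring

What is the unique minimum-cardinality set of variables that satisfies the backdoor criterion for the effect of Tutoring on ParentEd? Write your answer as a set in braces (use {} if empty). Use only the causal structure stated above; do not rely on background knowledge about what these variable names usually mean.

{}

Variables eligible for adjustment (non-descendants of Tutoring, excluding Tutoring and ParentEd): {Attendance, Neighborhood}.
Backdoor paths from Tutoring to ParentEd:
  P1: Tutoring <- Attendance <- Neighborhood -> Motivation <- ParentEd
Each backdoor path contains an unconditioned collider, so every path is already blocked with the empty conditioning set:
  P1: blocked at collider Motivation (neither it nor any descendant is in the conditioning set).
The empty set is therefore the unique smallest valid set.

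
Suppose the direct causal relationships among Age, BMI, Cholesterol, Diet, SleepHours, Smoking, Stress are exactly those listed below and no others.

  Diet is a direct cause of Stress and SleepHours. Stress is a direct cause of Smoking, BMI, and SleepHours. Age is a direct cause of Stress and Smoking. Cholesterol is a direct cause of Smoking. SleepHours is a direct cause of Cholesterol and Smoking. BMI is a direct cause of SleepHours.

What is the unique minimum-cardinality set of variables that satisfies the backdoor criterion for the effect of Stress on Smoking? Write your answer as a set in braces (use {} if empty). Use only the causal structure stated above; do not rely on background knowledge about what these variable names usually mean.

Variables eligible for adjustment (non-descendants of Stress, excluding Stress and Smoking): {Age, Diet}.
Backdoor paths from Stress to Smoking:
  P1: Stress <- Age -> Smoking
  P2: Stress <- Diet -> SleepHours -> Cholesterol -> Smoking
  P3: Stress <- Diet -> SleepHours -> Smoking
The empty set is not sufficient: P1 (Stress <- Age -> Smoking) has no collider blocking it and no conditioned non-collider, so it is open.
Try {Age, Diet}:
  P1: blocked at fork node Age ∈ conditioning set.
  P2: blocked at fork node Diet ∈ conditioning set.
  P3: blocked at fork node Diet ∈ conditioning set.
{Age, Diet} contains no descendant of Stress and blocks every backdoor path.
Every element of {Age, Diet} is needed (dropping Age leaves P1 open; dropping Diet leaves P2 open), so no proper subset is valid.
Among all size-2 subsets of the eligible variables, only {Age, Diet} blocks every backdoor path, so it is the unique smallest valid adjustment set.

{Age, Diet}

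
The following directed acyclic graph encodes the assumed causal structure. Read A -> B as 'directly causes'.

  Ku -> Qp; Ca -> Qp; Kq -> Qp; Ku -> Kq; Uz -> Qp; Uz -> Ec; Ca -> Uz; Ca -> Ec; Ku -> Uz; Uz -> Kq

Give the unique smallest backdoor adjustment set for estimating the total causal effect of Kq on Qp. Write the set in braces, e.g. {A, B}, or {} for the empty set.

{Ku, Uz}

Variables eligible for adjustment (non-descendants of Kq, excluding Kq and Qp): {Ca, Ec, Ku, Uz}.
Backdoor paths from Kq to Qp:
  P1: Kq <- Ku -> Uz <- Ca -> Qp
  P2: Kq <- Ku -> Uz -> Ec <- Ca -> Qp
  P3: Kq <- Ku -> Uz -> Qp
  P4: Kq <- Ku -> Qp
  P5: Kq <- Uz <- Ku -> Qp
  P6: Kq <- Uz <- Ca -> Qp
  P7: Kq <- Uz -> Ec <- Ca -> Qp
  P8: Kq <- Uz -> Qp
The empty set is not sufficient: P3 (Kq <- Ku -> Uz -> Qp) has no collider blocking it and no conditioned non-collider, so it is open.
Try {Ku, Uz}:
  P1: blocked at fork node Ku ∈ conditioning set.
  P2: blocked at fork node Ku ∈ conditioning set.
  P3: blocked at fork node Ku ∈ conditioning set.
  P4: blocked at fork node Ku ∈ conditioning set.
  P5: blocked at chain node Uz ∈ conditioning set.
  P6: blocked at chain node Uz ∈ conditioning set.
  P7: blocked at fork node Uz ∈ conditioning set.
  P8: blocked at fork node Uz ∈ conditioning set.
{Ku, Uz} contains no descendant of Kq and blocks every backdoor path.
Every element of {Ku, Uz} is needed (dropping Ku leaves P1 open; dropping Uz leaves P6 open), so no proper subset is valid.
Among all size-2 subsets of the eligible variables, only {Ku, Uz} blocks every backdoor path, so it is the unique smallest valid adjustment set.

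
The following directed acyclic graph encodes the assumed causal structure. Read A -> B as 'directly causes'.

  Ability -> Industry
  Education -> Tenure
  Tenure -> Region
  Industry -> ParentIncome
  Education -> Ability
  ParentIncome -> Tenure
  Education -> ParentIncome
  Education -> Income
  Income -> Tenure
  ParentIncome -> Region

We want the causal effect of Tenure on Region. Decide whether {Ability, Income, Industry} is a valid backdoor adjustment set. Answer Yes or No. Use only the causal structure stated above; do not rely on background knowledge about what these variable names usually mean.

Backdoor paths from Tenure to Region (paths whose first edge points into Tenure):
  P1: Tenure <- Education -> Ability -> Industry -> ParentIncome -> Region
  P2: Tenure <- Education -> ParentIncome -> Region
  P3: Tenure <- Income <- Education -> Ability -> Industry -> ParentIncome -> Region
  P4: Tenure <- Income <- Education -> ParentIncome -> Region
  P5: Tenure <- ParentIncome -> Region
Condition 1 (no descendant of Tenure in the set): holds — descendants of Tenure are {Region}; none are in {Ability, Income, Industry}.
Condition 2 (every backdoor path blocked by {Ability, Income, Industry}):
  P1: blocked at chain node Ability ∈ conditioning set.
  P2: open — no interior node is in the conditioning set.
  P3: blocked at chain node Income ∈ conditioning set.
  P4: blocked at chain node Income ∈ conditioning set.
  P5: open — no interior node is in the conditioning set.
{Ability, Income, Industry} does not satisfy the backdoor criterion.

No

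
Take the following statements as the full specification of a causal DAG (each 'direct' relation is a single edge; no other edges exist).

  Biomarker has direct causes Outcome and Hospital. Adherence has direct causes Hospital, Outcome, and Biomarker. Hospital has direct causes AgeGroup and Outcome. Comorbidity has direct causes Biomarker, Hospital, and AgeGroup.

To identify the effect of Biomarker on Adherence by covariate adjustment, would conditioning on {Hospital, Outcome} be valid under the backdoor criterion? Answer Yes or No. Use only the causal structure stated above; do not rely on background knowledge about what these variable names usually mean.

Backdoor paths from Biomarker to Adherence (paths whose first edge points into Biomarker):
  P1: Biomarker <- Outcome -> Hospital -> Adherence
  P2: Biomarker <- Outcome -> Adherence
  P3: Biomarker <- Hospital <- Outcome -> Adherence
  P4: Biomarker <- Hospital -> Adherence
Condition 1 (no descendant of Biomarker in the set): holds — descendants of Biomarker are {Adherence, Comorbidity}; none are in {Hospital, Outcome}.
Condition 2 (every backdoor path blocked by {Hospital, Outcome}):
  P1: blocked at fork node Outcome ∈ conditioning set.
  P2: blocked at fork node Outcome ∈ conditioning set.
  P3: blocked at chain node Hospital ∈ conditioning set.
  P4: blocked at fork node Hospital ∈ conditioning set.
{Hospital, Outcome} satisfies the backdoor criterion.

Yes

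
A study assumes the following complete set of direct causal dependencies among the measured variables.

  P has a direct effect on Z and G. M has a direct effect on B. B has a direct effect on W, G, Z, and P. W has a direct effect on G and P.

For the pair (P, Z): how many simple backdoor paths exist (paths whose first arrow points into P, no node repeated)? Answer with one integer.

A backdoor path from P to Z is any simple undirected path whose first edge points into P (i.e. leaves P via a parent).
Parents of P: {B, W}.
Enumerating:
  P1: P <- B -> Z
  P2: P <- W <- B -> Z
  P3: P <- W -> G <- B -> Z
That exhausts the simple backdoor paths. Count: 3.

3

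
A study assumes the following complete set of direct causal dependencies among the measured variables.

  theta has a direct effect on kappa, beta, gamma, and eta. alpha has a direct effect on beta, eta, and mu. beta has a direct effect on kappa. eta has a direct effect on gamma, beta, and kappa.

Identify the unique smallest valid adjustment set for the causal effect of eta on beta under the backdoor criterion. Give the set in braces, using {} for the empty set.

Variables eligible for adjustment (non-descendants of eta, excluding eta and beta): {alpha, mu, theta}.
Backdoor paths from eta to beta:
  P1: eta <- theta -> beta
  P2: eta <- theta -> kappa <- beta
  P3: eta <- alpha -> beta
The empty set is not sufficient: P1 (eta <- theta -> beta) has no collider blocking it and no conditioned non-collider, so it is open.
Try {alpha, theta}:
  P1: blocked at fork node theta ∈ conditioning set.
  P2: blocked at fork node theta ∈ conditioning set.
  P3: blocked at fork node alpha ∈ conditioning set.
{alpha, theta} contains no descendant of eta and blocks every backdoor path.
Every element of {alpha, theta} is needed (dropping alpha leaves P3 open; dropping theta leaves P1 open), so no proper subset is valid.
Among all size-2 subsets of the eligible variables, only {alpha, theta} blocks every backdoor path, so it is the unique smallest valid adjustment set.

{alpha, theta}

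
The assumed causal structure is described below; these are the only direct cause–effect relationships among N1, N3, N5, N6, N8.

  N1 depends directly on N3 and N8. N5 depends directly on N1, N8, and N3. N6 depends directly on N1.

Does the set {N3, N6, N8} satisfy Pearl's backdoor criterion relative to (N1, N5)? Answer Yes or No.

No

Backdoor paths from N1 to N5 (paths whose first edge points into N1):
  P1: N1 <- N8 -> N5
  P2: N1 <- N3 -> N5
Condition 1 (no descendant of N1 in the set): FAILS — N6 is a descendant of N1.
Condition 2 (every backdoor path blocked by {N3, N6, N8}):
  P1: blocked at fork node N8 ∈ conditioning set.
  P2: blocked at fork node N3 ∈ conditioning set.
{N3, N6, N8} does not satisfy the backdoor criterion.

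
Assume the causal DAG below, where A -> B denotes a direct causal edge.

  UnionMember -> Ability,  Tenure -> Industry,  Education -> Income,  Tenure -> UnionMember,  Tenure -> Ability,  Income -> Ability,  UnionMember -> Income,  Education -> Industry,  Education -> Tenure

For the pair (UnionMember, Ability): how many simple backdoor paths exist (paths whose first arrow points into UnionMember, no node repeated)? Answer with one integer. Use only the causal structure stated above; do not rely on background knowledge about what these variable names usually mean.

3

A backdoor path from UnionMember to Ability is any simple undirected path whose first edge points into UnionMember (i.e. leaves UnionMember via a parent).
Parents of UnionMember: {Tenure}.
Enumerating:
  P1: UnionMember <- Tenure <- Education -> Income -> Ability
  P2: UnionMember <- Tenure -> Ability
  P3: UnionMember <- Tenure -> Industry <- Education -> Income -> Ability
That exhausts the simple backdoor paths. Count: 3.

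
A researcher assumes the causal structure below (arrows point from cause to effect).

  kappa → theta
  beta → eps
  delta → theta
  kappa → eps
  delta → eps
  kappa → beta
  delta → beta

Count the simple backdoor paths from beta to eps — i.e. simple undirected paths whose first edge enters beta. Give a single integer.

4

A backdoor path from beta to eps is any simple undirected path whose first edge points into beta (i.e. leaves beta via a parent).
Parents of beta: {delta, kappa}.
Enumerating:
  P1: beta <- kappa -> theta <- delta -> eps
  P2: beta <- kappa -> eps
  P3: beta <- delta -> theta <- kappa -> eps
  P4: beta <- delta -> eps
That exhausts the simple backdoor paths. Count: 4.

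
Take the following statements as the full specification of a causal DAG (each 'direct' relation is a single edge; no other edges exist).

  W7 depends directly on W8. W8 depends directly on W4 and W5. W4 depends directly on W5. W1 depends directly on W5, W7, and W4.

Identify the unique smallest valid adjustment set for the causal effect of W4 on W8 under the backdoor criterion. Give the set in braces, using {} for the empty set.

{W5}

Variables eligible for adjustment (non-descendants of W4, excluding W4 and W8): {W5}.
Backdoor paths from W4 to W8:
  P1: W4 <- W5 -> W8
  P2: W4 <- W5 -> W1 <- W7 <- W8
The empty set is not sufficient: P1 (W4 <- W5 -> W8) has no collider blocking it and no conditioned non-collider, so it is open.
Try {W5}:
  P1: blocked at fork node W5 ∈ conditioning set.
  P2: blocked at fork node W5 ∈ conditioning set.
{W5} contains no descendant of W4 and blocks every backdoor path.
{W5} is the unique smallest valid adjustment set.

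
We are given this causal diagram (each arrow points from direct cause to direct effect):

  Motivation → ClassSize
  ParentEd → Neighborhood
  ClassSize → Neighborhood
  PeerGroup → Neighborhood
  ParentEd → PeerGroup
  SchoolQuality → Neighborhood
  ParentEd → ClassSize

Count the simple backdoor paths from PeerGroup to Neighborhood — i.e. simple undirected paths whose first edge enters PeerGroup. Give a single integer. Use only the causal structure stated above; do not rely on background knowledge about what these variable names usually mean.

2

A backdoor path from PeerGroup to Neighborhood is any simple undirected path whose first edge points into PeerGroup (i.e. leaves PeerGroup via a parent).
Parents of PeerGroup: {ParentEd}.
Enumerating:
  P1: PeerGroup <- ParentEd -> ClassSize -> Neighborhood
  P2: PeerGroup <- ParentEd -> Neighborhood
That exhausts the simple backdoor paths. Count: 2.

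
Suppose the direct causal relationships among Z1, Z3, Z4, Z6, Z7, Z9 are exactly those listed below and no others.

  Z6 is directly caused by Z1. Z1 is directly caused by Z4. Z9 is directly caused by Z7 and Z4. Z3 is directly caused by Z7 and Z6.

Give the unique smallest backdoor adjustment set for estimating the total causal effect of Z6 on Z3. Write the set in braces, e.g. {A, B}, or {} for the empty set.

Variables eligible for adjustment (non-descendants of Z6, excluding Z6 and Z3): {Z1, Z4, Z7, Z9}.
Backdoor paths from Z6 to Z3:
  P1: Z6 <- Z1 <- Z4 -> Z9 <- Z7 -> Z3
Each backdoor path contains an unconditioned collider, so every path is already blocked with the empty conditioning set:
  P1: blocked at collider Z9 (neither it nor any descendant is in the conditioning set).
The empty set is therefore the unique smallest valid set.

{}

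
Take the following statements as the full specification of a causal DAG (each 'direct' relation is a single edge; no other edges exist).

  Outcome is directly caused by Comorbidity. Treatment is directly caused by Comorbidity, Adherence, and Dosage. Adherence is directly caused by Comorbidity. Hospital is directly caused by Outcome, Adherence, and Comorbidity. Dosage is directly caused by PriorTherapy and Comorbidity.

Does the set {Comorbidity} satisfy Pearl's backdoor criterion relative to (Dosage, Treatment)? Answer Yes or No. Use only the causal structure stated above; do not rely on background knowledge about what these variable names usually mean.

Yes

Backdoor paths from Dosage to Treatment (paths whose first edge points into Dosage):
  P1: Dosage <- Comorbidity -> Adherence -> Treatment
  P2: Dosage <- Comorbidity -> Outcome -> Hospital <- Adherence -> Treatment
  P3: Dosage <- Comorbidity -> Hospital <- Adherence -> Treatment
  P4: Dosage <- Comorbidity -> Treatment
Condition 1 (no descendant of Dosage in the set): holds — descendants of Dosage are {Treatment}; none are in {Comorbidity}.
Condition 2 (every backdoor path blocked by {Comorbidity}):
  P1: blocked at fork node Comorbidity ∈ conditioning set.
  P2: blocked at fork node Comorbidity ∈ conditioning set.
  P3: blocked at fork node Comorbidity ∈ conditioning set.
  P4: blocked at fork node Comorbidity ∈ conditioning set.
{Comorbidity} satisfies the backdoor criterion.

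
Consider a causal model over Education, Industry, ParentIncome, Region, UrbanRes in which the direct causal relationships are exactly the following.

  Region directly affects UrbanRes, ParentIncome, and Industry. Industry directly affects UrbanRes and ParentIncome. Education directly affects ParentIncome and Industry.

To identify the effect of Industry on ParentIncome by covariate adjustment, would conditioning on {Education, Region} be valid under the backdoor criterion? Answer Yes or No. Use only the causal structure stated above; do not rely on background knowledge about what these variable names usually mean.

Yes

Backdoor paths from Industry to ParentIncome (paths whose first edge points into Industry):
  P1: Industry <- Region -> ParentIncome
  P2: Industry <- Education -> ParentIncome
Condition 1 (no descendant of Industry in the set): holds — descendants of Industry are {ParentIncome, UrbanRes}; none are in {Education, Region}.
Condition 2 (every backdoor path blocked by {Education, Region}):
  P1: blocked at fork node Region ∈ conditioning set.
  P2: blocked at fork node Education ∈ conditioning set.
{Education, Region} satisfies the backdoor criterion.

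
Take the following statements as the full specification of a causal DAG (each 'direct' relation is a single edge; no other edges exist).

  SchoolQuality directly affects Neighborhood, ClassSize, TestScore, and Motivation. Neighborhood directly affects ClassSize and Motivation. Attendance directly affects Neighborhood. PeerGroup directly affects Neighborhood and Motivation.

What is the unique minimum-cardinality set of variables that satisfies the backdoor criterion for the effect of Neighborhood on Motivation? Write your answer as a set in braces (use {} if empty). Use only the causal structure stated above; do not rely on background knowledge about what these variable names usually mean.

{PeerGroup, SchoolQuality}

Variables eligible for adjustment (non-descendants of Neighborhood, excluding Neighborhood and Motivation): {Attendance, PeerGroup, SchoolQuality, TestScore}.
Backdoor paths from Neighborhood to Motivation:
  P1: Neighborhood <- PeerGroup -> Motivation
  P2: Neighborhood <- SchoolQuality -> Motivation
The empty set is not sufficient: P1 (Neighborhood <- PeerGroup -> Motivation) has no collider blocking it and no conditioned non-collider, so it is open.
Try {PeerGroup, SchoolQuality}:
  P1: blocked at fork node PeerGroup ∈ conditioning set.
  P2: blocked at fork node SchoolQuality ∈ conditioning set.
{PeerGroup, SchoolQuality} contains no descendant of Neighborhood and blocks every backdoor path.
Every element of {PeerGroup, SchoolQuality} is needed (dropping PeerGroup leaves P1 open; dropping SchoolQuality leaves P2 open), so no proper subset is valid.
Among all size-2 subsets of the eligible variables, only {PeerGroup, SchoolQuality} blocks every backdoor path, so it is the unique smallest valid adjustment set.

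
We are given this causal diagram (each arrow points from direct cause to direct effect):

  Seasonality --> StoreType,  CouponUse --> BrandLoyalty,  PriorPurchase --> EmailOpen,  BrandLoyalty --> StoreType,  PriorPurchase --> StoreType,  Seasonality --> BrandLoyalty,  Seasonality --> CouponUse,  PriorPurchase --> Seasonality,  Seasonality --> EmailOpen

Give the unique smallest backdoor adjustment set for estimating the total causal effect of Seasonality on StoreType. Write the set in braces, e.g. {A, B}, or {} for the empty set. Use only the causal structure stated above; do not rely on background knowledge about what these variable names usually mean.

Variables eligible for adjustment (non-descendants of Seasonality, excluding Seasonality and StoreType): {PriorPurchase}.
Backdoor paths from Seasonality to StoreType:
  P1: Seasonality <- PriorPurchase -> StoreType
The empty set is not sufficient: P1 (Seasonality <- PriorPurchase -> StoreType) has no collider blocking it and no conditioned non-collider, so it is open.
Try {PriorPurchase}:
  P1: blocked at fork node PriorPurchase ∈ conditioning set.
{PriorPurchase} contains no descendant of Seasonality and blocks every backdoor path.
{PriorPurchase} is the unique smallest valid adjustment set.

{PriorPurchase}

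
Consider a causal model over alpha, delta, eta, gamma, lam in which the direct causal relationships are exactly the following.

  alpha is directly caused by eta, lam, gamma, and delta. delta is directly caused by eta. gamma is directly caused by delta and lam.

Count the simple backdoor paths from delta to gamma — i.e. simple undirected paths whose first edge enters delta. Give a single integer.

2

A backdoor path from delta to gamma is any simple undirected path whose first edge points into delta (i.e. leaves delta via a parent).
Parents of delta: {eta}.
Enumerating:
  P1: delta <- eta -> alpha <- lam -> gamma
  P2: delta <- eta -> alpha <- gamma
That exhausts the simple backdoor paths. Count: 2.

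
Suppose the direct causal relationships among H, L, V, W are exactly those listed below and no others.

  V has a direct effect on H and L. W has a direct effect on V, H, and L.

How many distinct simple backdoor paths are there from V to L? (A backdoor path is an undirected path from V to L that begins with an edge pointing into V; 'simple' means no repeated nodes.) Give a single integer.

1

A backdoor path from V to L is any simple undirected path whose first edge points into V (i.e. leaves V via a parent).
Parents of V: {W}.
Enumerating:
  P1: V <- W -> L
That exhausts the simple backdoor paths. Count: 1.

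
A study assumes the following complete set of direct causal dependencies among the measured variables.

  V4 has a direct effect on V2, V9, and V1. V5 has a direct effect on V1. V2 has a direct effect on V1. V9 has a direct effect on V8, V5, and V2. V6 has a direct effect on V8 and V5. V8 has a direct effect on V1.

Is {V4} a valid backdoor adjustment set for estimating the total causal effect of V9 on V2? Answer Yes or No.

Backdoor paths from V9 to V2 (paths whose first edge points into V9):
  P1: V9 <- V4 -> V2
  P2: V9 <- V4 -> V1 <- V2
Condition 1 (no descendant of V9 in the set): holds — descendants of V9 are {V1, V2, V5, V8}; none are in {V4}.
Condition 2 (every backdoor path blocked by {V4}):
  P1: blocked at fork node V4 ∈ conditioning set.
  P2: blocked at fork node V4 ∈ conditioning set.
{V4} satisfies the backdoor criterion.

Yes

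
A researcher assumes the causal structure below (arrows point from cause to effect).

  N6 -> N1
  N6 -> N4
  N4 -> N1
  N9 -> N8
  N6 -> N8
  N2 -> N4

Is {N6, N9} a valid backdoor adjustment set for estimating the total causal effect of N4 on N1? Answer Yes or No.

Backdoor paths from N4 to N1 (paths whose first edge points into N4):
  P1: N4 <- N6 -> N1
Condition 1 (no descendant of N4 in the set): holds — descendants of N4 are {N1}; none are in {N6, N9}.
Condition 2 (every backdoor path blocked by {N6, N9}):
  P1: blocked at fork node N6 ∈ conditioning set.
{N6, N9} satisfies the backdoor criterion.

Yes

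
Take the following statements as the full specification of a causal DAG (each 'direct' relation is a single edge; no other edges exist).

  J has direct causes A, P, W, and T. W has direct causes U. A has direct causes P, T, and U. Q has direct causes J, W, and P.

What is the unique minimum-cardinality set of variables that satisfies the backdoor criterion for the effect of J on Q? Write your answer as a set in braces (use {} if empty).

{P, W}

Variables eligible for adjustment (non-descendants of J, excluding J and Q): {A, P, T, U, W}.
Backdoor paths from J to Q:
  P1: J <- P -> A <- U -> W -> Q
  P2: J <- P -> Q
  P3: J <- T -> A <- P -> Q
  P4: J <- T -> A <- U -> W -> Q
  P5: J <- W <- U -> A <- P -> Q
  P6: J <- W -> Q
  P7: J <- A <- P -> Q
  P8: J <- A <- U -> W -> Q
The empty set is not sufficient: P2 (J <- P -> Q) has no collider blocking it and no conditioned non-collider, so it is open.
Try {P, W}:
  P1: blocked at fork node P ∈ conditioning set.
  P2: blocked at fork node P ∈ conditioning set.
  P3: blocked at collider A (neither it nor any descendant is in the conditioning set).
  P4: blocked at collider A (neither it nor any descendant is in the conditioning set).
  P5: blocked at chain node W ∈ conditioning set.
  P6: blocked at fork node W ∈ conditioning set.
  P7: blocked at fork node P ∈ conditioning set.
  P8: blocked at chain node W ∈ conditioning set.
{P, W} contains no descendant of J and blocks every backdoor path.
Every element of {P, W} is needed (dropping P leaves P2 open; dropping W leaves P6 open), so no proper subset is valid.
Among all size-2 subsets of the eligible variables, only {P, W} blocks every backdoor path, so it is the unique smallest valid adjustment set.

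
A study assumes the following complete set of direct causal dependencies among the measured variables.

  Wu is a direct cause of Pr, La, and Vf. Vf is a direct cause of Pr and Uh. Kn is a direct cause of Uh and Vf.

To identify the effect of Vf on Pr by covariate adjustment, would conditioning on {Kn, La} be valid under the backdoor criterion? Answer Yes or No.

No

Backdoor paths from Vf to Pr (paths whose first edge points into Vf):
  P1: Vf <- Wu -> Pr
Condition 1 (no descendant of Vf in the set): holds — descendants of Vf are {Pr, Uh}; none are in {Kn, La}.
Condition 2 (every backdoor path blocked by {Kn, La}):
  P1: open — no interior node is in the conditioning set.
{Kn, La} does not satisfy the backdoor criterion.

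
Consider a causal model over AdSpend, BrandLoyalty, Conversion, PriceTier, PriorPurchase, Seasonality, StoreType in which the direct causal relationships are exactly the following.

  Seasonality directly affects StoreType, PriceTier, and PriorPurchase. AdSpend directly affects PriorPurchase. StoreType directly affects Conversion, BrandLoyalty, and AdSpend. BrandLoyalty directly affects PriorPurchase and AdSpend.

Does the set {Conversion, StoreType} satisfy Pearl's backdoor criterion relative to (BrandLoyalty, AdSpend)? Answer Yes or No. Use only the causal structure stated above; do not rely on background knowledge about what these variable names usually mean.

Backdoor paths from BrandLoyalty to AdSpend (paths whose first edge points into BrandLoyalty):
  P1: BrandLoyalty <- StoreType <- Seasonality -> PriorPurchase <- AdSpend
  P2: BrandLoyalty <- StoreType -> AdSpend
Condition 1 (no descendant of BrandLoyalty in the set): holds — descendants of BrandLoyalty are {AdSpend, PriorPurchase}; none are in {Conversion, StoreType}.
Condition 2 (every backdoor path blocked by {Conversion, StoreType}):
  P1: blocked at chain node StoreType ∈ conditioning set.
  P2: blocked at fork node StoreType ∈ conditioning set.
{Conversion, StoreType} satisfies the backdoor criterion.

Yes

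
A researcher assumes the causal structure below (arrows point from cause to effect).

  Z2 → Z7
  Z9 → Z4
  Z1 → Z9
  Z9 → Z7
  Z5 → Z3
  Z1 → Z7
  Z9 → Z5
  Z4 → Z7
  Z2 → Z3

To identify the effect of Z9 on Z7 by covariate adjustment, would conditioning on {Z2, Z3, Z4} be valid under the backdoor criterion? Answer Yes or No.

No

Backdoor paths from Z9 to Z7 (paths whose first edge points into Z9):
  P1: Z9 <- Z1 -> Z7
Condition 1 (no descendant of Z9 in the set): FAILS — Z3 and Z4 are descendants of Z9.
Condition 2 (every backdoor path blocked by {Z2, Z3, Z4}):
  P1: open — no interior node is in the conditioning set.
{Z2, Z3, Z4} does not satisfy the backdoor criterion.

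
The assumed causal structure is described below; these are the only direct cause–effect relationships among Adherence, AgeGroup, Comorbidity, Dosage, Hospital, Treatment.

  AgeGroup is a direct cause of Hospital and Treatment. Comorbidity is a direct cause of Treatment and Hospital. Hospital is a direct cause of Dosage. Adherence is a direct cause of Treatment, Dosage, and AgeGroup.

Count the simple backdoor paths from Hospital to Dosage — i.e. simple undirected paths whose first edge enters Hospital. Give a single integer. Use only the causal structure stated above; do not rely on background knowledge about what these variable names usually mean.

A backdoor path from Hospital to Dosage is any simple undirected path whose first edge points into Hospital (i.e. leaves Hospital via a parent).
Parents of Hospital: {AgeGroup, Comorbidity}.
Enumerating:
  P1: Hospital <- AgeGroup <- Adherence -> Dosage
  P2: Hospital <- AgeGroup -> Treatment <- Adherence -> Dosage
  P3: Hospital <- Comorbidity -> Treatment <- Adherence -> Dosage
  P4: Hospital <- Comorbidity -> Treatment <- AgeGroup <- Adherence -> Dosage
That exhausts the simple backdoor paths. Count: 4.

4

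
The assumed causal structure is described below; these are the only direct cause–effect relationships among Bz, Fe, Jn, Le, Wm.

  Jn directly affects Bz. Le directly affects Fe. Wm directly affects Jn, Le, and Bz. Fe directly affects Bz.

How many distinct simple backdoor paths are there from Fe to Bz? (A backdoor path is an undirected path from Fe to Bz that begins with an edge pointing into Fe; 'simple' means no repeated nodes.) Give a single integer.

A backdoor path from Fe to Bz is any simple undirected path whose first edge points into Fe (i.e. leaves Fe via a parent).
Parents of Fe: {Le}.
Enumerating:
  P1: Fe <- Le <- Wm -> Jn -> Bz
  P2: Fe <- Le <- Wm -> Bz
That exhausts the simple backdoor paths. Count: 2.

2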